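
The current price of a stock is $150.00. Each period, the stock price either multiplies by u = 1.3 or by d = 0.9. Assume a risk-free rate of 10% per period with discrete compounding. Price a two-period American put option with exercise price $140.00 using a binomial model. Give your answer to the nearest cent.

Risk-neutral probability p = (1 + 0.1 − 0.9)/(1.3 − 0.9) = 0.2000/0.4000 = 0.5000
Terminal stock prices: S_uu = 253.5, S_ud = 175.5, S_dd = 121.5
Terminal payoffs (K − S): max(-113.5, 0) = 0, max(-35.5, 0) = 0, max(18.5, 0) = 18.5
Node u (S = 195): continuation = 1/1.1·[0.5000·0.0000 + 0.5000·0.0000] = 0.0000; exercise value = 0.0000 ≤ continuation, so V_u = 0.0000
Node d (S = 135): continuation = 1/1.1·[0.5000·0.0000 + 0.5000·18.5000] = 8.4091; exercise value = 5.0000 ≤ continuation, so V_d = 8.4091
Node 0 (S = 150): continuation = 1/1.1·[0.5000·0.0000 + 0.5000·8.4091] = 3.8223; exercise value = 0.0000 ≤ continuation, so V_0 = 3.8223

$3.82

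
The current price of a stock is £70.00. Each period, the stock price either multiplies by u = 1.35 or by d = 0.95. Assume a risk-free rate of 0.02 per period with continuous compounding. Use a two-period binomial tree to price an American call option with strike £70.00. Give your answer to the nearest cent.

£7.20

Risk-neutral probability p = (e^0.02 − 0.95)/(1.35 − 0.95) = 0.0702/0.4000 = 0.1755
Terminal stock prices: S_uu = 127.6, S_ud = 89.77, S_dd = 63.17
Terminal payoffs (S − K): max(57.58, 0) = 57.58, max(19.77, 0) = 19.77, max(-6.825, 0) = 0
Node u (S = 94.5): continuation = e^(−0.02)·[0.1755·57.5750 + 0.8245·19.7750] = 25.8861; exercise value = 24.5000 ≤ continuation, so V_u = 25.8861
Node d (S = 66.5): continuation = e^(−0.02)·[0.1755·19.7750 + 0.8245·0.0000] = 3.4019; exercise value = 0.0000 ≤ continuation, so V_d = 3.4019
Node 0 (S = 70): continuation = e^(−0.02)·[0.1755·25.8861 + 0.8245·3.4019] = 7.2024; exercise value = 0.0000 ≤ continuation, so V_0 = 7.2024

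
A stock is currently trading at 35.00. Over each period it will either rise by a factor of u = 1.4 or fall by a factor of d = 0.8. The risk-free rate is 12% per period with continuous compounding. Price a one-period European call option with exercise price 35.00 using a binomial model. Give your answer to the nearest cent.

6.78

Risk-neutral probability p = (e^0.12 − 0.8)/(1.4 − 0.8) = 0.3275/0.6000 = 0.5458
Terminal stock prices: S_u = 49, S_d = 28
Terminal payoffs (S − K): max(14, 0) = 14, max(-7, 0) = 0
Node 0 (S = 35): V_0 = e^(−0.12)·[0.5458·14.0000 + 0.4542·0.0000] = 6.7775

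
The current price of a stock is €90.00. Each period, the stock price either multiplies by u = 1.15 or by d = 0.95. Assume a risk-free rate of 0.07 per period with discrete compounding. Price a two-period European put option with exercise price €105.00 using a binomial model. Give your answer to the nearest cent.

€6.12

Risk-neutral probability p = (1 + 0.07 − 0.95)/(1.15 − 0.95) = 0.1200/0.2000 = 0.6000
Terminal stock prices: S_uu = 119, S_ud = 98.32, S_dd = 81.22
Terminal payoffs (K − S): max(-14.02, 0) = 0, max(6.675, 0) = 6.675, max(23.78, 0) = 23.78
Node u (S = 103.5): V_u = 1/1.07·[0.6000·0.0000 + 0.4000·6.6750] = 2.4953
Node d (S = 85.5): V_d = 1/1.07·[0.6000·6.6750 + 0.4000·23.7750] = 12.6308
Node 0 (S = 90): V_0 = 1/1.07·[0.6000·2.4953 + 0.4000·12.6308] = 6.1211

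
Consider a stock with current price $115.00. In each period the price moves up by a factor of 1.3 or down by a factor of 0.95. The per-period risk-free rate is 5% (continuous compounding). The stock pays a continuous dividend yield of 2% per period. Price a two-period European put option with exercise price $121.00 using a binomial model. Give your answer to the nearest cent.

Per-period risk-free factor R = e^0.05 = 1.0513; dividend-adjusted growth = e^(0.05−0.02) = 1.0305.
Risk-neutral probability p = (1.0305 − 0.95)/(1.3 − 0.95) = 0.0805/0.3500 = 0.2299
Terminal stock prices: S_uu = 194.4, S_ud = 142, S_dd = 103.8
Terminal payoffs (K − S): max(-73.35, 0) = 0, max(-21.03, 0) = 0, max(17.21, 0) = 17.21
Node u (S = 149.5): V_u = e^(−0.05)·[0.2299·0.0000 + 0.7701·0.0000] = 0.0000
Node d (S = 109.2): V_d = e^(−0.05)·[0.2299·0.0000 + 0.7701·17.2125] = 12.6094
Node 0 (S = 115): V_0 = e^(−0.05)·[0.2299·0.0000 + 0.7701·12.6094] = 9.2372

$9.24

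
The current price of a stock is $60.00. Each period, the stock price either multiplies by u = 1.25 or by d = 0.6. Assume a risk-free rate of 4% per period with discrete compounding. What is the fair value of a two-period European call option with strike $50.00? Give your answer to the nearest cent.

Risk-neutral probability p = (1 + 0.04 − 0.6)/(1.25 − 0.6) = 0.4400/0.6500 = 0.6769
Terminal stock prices: S_uu = 93.75, S_ud = 45, S_dd = 21.6
Terminal payoffs (S − K): max(43.75, 0) = 43.75, max(-5, 0) = 0, max(-28.4, 0) = 0
Node u (S = 75): V_u = 1/1.04·[0.6769·43.7500 + 0.3231·0.0000] = 28.4763
Node d (S = 36): V_d = 1/1.04·[0.6769·0.0000 + 0.3231·0.0000] = 0.0000
Node 0 (S = 60): V_0 = 1/1.04·[0.6769·28.4763 + 0.3231·0.0000] = 18.5349

$18.53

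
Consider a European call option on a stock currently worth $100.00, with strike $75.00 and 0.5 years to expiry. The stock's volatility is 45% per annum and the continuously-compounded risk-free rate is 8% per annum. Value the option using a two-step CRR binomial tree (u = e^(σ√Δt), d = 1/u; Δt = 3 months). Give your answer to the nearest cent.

CRR parameters: u = e^(σ√Δt) = e^(0.45·√0.25) = 1.2523, d = 1/u = 0.7985
Per-period rate: rΔt = 0.08·0.25 = 0.02, so R = e^0.02 = 1.0202
Risk-neutral probability p = (e^0.02 − 0.7985)/(1.2523 − 0.7985) = 0.2217/0.4538 = 0.4885
Terminal stock prices: S_uu = 156.8, S_ud = 100, S_dd = 63.76
Terminal payoffs (S − K): max(81.83, 0) = 81.83, max(25, 0) = 25, max(-11.24, 0) = 0
Node u (S = 125.2): V_u = e^(−0.02)·[0.4885·81.8312 + 0.5115·25.0000] = 51.7174
Node d (S = 79.85): V_d = e^(−0.02)·[0.4885·25.0000 + 0.5115·0.0000] = 11.9707
Node 0 (S = 100): V_0 = e^(−0.02)·[0.4885·51.7174 + 0.5115·11.9707] = 30.7655

$30.77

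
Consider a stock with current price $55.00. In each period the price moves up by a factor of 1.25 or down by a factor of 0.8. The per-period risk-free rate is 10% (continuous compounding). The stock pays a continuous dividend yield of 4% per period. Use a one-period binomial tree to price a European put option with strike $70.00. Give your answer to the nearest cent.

Per-period risk-free factor R = e^0.1 = 1.1052; dividend-adjusted growth = e^(0.1−0.04) = 1.0618.
Risk-neutral probability p = (1.0618 − 0.8)/(1.25 − 0.8) = 0.2618/0.4500 = 0.5819
Terminal stock prices: S_u = 68.75, S_d = 44
Terminal payoffs (K − S): max(1.25, 0) = 1.25, max(26, 0) = 26
Node 0 (S = 55): V_0 = e^(−0.1)·[0.5819·1.2500 + 0.4181·26.0000] = 10.4952

$10.50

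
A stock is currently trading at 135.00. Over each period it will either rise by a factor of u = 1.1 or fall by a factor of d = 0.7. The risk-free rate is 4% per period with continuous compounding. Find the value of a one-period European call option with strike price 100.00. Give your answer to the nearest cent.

Risk-neutral probability p = (e^0.04 − 0.7)/(1.1 − 0.7) = 0.3408/0.4000 = 0.8520
Terminal stock prices: S_u = 148.5, S_d = 94.5
Terminal payoffs (S − K): max(48.5, 0) = 48.5, max(-5.5, 0) = 0
Node 0 (S = 135): V_0 = e^(−0.04)·[0.8520·48.5000 + 0.1480·0.0000] = 39.7030

39.70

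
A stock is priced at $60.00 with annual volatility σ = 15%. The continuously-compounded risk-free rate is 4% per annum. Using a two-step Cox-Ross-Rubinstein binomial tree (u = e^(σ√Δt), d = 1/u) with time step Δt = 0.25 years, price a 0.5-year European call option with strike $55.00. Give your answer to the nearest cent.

CRR parameters: u = e^(σ√Δt) = e^(0.15·√0.25) = 1.0779, d = 1/u = 0.9277
Per-period rate: rΔt = 0.04·0.25 = 0.01, so R = e^0.01 = 1.0101
Risk-neutral probability p = (e^0.01 − 0.9277)/(1.0779 − 0.9277) = 0.0823/0.1501 = 0.5482
Terminal stock prices: S_uu = 69.71, S_ud = 60, S_dd = 51.64
Terminal payoffs (S − K): max(14.71, 0) = 14.71, max(5, 0) = 5, max(-3.358, 0) = 0
Node u (S = 64.67): V_u = e^(−0.01)·[0.5482·14.7101 + 0.4518·5.0000] = 10.2203
Node d (S = 55.66): V_d = e^(−0.01)·[0.5482·5.0000 + 0.4518·0.0000] = 2.7137
Node 0 (S = 60): V_0 = e^(−0.01)·[0.5482·10.2203 + 0.4518·2.7137] = 6.7609

$6.76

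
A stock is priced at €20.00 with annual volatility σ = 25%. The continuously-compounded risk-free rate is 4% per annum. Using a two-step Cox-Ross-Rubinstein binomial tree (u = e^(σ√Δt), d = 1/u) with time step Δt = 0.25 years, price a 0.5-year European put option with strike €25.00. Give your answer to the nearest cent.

CRR parameters: u = e^(σ√Δt) = e^(0.25·√0.25) = 1.1331, d = 1/u = 0.8825
Per-period rate: rΔt = 0.04·0.25 = 0.01, so R = e^0.01 = 1.0101
Risk-neutral probability p = (e^0.01 − 0.8825)/(1.1331 − 0.8825) = 0.1276/0.2507 = 0.5089
Terminal stock prices: S_uu = 25.68, S_ud = 20, S_dd = 15.58
Terminal payoffs (K − S): max(-0.6805, 0) = 0, max(5, 0) = 5, max(9.424, 0) = 9.424
Node u (S = 22.66): V_u = e^(−0.01)·[0.5089·0.0000 + 0.4911·5.0000] = 2.4311
Node d (S = 17.65): V_d = e^(−0.01)·[0.5089·5.0000 + 0.4911·9.4240] = 7.1013
Node 0 (S = 20): V_0 = e^(−0.01)·[0.5089·2.4311 + 0.4911·7.1013] = 4.6777

€4.68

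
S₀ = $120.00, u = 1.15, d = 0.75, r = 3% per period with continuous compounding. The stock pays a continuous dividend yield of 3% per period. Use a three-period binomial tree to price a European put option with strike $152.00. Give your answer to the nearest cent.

$36.05

Per-period risk-free factor R = e^0.03 = 1.0305; dividend-adjusted growth = e^(0.03−0.03) = 1.0000.
Risk-neutral probability p = (1.0000 − 0.75)/(1.15 − 0.75) = 0.2500/0.4000 = 0.6250
Terminal stock prices: S_uuu = 182.5, S_uud = 119, S_udd = 77.62, S_ddd = 50.62
Terminal payoffs (K − S): max(-30.5, 0) = 0, max(32.98, 0) = 32.98, max(74.38, 0) = 74.38, max(101.4, 0) = 101.4
Node uu (S = 158.7): V_uu = e^(−0.03)·[0.6250·0.0000 + 0.3750·32.9750] = 12.0002
Node ud (S = 103.5): V_ud = e^(−0.03)·[0.6250·32.9750 + 0.3750·74.3750] = 47.0666
Node dd (S = 67.5): V_dd = e^(−0.03)·[0.6250·74.3750 + 0.3750·101.3750] = 82.0026
Node u (S = 138): V_u = e^(−0.03)·[0.6250·12.0002 + 0.3750·47.0666] = 24.4068
Node d (S = 90): V_d = e^(−0.03)·[0.6250·47.0666 + 0.3750·82.0026] = 58.3894
Node 0 (S = 120): V_0 = e^(−0.03)·[0.6250·24.4068 + 0.3750·58.3894] = 36.0523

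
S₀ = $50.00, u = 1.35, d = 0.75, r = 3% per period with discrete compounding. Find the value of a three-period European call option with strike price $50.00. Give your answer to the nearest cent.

$12.64

Risk-neutral probability p = (1 + 0.03 − 0.75)/(1.35 − 0.75) = 0.2800/0.6000 = 0.4667
Terminal stock prices: S_uuu = 123, S_uud = 68.34, S_udd = 37.97, S_ddd = 21.09
Terminal payoffs (S − K): max(73.02, 0) = 73.02, max(18.34, 0) = 18.34, max(-12.03, 0) = 0, max(-28.91, 0) = 0
Node uu (S = 91.13): V_uu = 1/1.03·[0.4667·73.0188 + 0.5333·18.3438] = 42.5813
Node ud (S = 50.62): V_ud = 1/1.03·[0.4667·18.3438 + 0.5333·0.0000] = 8.3111
Node dd (S = 28.12): V_dd = 1/1.03·[0.4667·0.0000 + 0.5333·0.0000] = 0.0000
Node u (S = 67.5): V_u = 1/1.03·[0.4667·42.5813 + 0.5333·8.3111] = 23.5960
Node d (S = 37.5): V_d = 1/1.03·[0.4667·8.3111 + 0.5333·0.0000] = 3.7655
Node 0 (S = 50): V_0 = 1/1.03·[0.4667·23.5960 + 0.5333·3.7655] = 12.6405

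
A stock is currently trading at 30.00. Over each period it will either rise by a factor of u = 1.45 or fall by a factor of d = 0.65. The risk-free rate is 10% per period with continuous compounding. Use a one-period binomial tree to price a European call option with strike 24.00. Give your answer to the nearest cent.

Risk-neutral probability p = (e^0.1 − 0.65)/(1.45 − 0.65) = 0.4552/0.8000 = 0.5690
Terminal stock prices: S_u = 43.5, S_d = 19.5
Terminal payoffs (S − K): max(19.5, 0) = 19.5, max(-4.5, 0) = 0
Node 0 (S = 30): V_0 = e^(−0.1)·[0.5690·19.5000 + 0.4310·0.0000] = 10.0390

10.04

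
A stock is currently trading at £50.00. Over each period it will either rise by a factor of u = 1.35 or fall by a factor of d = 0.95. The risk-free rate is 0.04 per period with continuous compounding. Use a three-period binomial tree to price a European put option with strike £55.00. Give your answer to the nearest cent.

£4.97

Risk-neutral probability p = (e^0.04 − 0.95)/(1.35 − 0.95) = 0.0908/0.4000 = 0.2270
Terminal stock prices: S_uuu = 123, S_uud = 86.57, S_udd = 60.92, S_ddd = 42.87
Terminal payoffs (K − S): max(-68.02, 0) = 0, max(-31.57, 0) = 0, max(-5.919, 0) = 0, max(12.13, 0) = 12.13
Node uu (S = 91.13): V_uu = e^(−0.04)·[0.2270·0.0000 + 0.7730·0.0000] = 0.0000
Node ud (S = 64.12): V_ud = e^(−0.04)·[0.2270·0.0000 + 0.7730·0.0000] = 0.0000
Node dd (S = 45.12): V_dd = e^(−0.04)·[0.2270·0.0000 + 0.7730·12.1313] = 9.0094
Node u (S = 67.5): V_u = e^(−0.04)·[0.2270·0.0000 + 0.7730·0.0000] = 0.0000
Node d (S = 47.5): V_d = e^(−0.04)·[0.2270·0.0000 + 0.7730·9.0094] = 6.6910
Node 0 (S = 50): V_0 = e^(−0.04)·[0.2270·0.0000 + 0.7730·6.6910] = 4.9692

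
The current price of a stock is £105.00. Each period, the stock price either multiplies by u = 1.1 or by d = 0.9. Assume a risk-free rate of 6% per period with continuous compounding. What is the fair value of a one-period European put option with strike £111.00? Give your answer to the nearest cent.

Risk-neutral probability p = (e^0.06 − 0.9)/(1.1 − 0.9) = 0.1618/0.2000 = 0.8092
Terminal stock prices: S_u = 115.5, S_d = 94.5
Terminal payoffs (K − S): max(-4.5, 0) = 0, max(16.5, 0) = 16.5
Node 0 (S = 105): V_0 = e^(−0.06)·[0.8092·0.0000 + 0.1908·16.5000] = 2.9651

£2.97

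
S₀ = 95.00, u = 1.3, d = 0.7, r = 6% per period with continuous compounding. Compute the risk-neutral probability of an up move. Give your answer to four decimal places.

Risk-neutral probability p = (e^0.06 − 0.7)/(1.3 − 0.7) = 0.3618/0.6000 = 0.6031

p = 0.6031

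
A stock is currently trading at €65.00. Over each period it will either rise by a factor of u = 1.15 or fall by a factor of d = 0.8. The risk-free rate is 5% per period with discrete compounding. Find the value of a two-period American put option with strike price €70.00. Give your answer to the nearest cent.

€6.79

Risk-neutral probability p = (1 + 0.05 − 0.8)/(1.15 − 0.8) = 0.2500/0.3500 = 0.7143
Terminal stock prices: S_uu = 85.96, S_ud = 59.8, S_dd = 41.6
Terminal payoffs (K − S): max(-15.96, 0) = 0, max(10.2, 0) = 10.2, max(28.4, 0) = 28.4
Node u (S = 74.75): continuation = 1/1.05·[0.7143·0.0000 + 0.2857·10.2000] = 2.7755; exercise value = 0.0000 ≤ continuation, so V_u = 2.7755
Node d (S = 52): continuation = 1/1.05·[0.7143·10.2000 + 0.2857·28.4000] = 14.6667; exercise value = 18.0000 > continuation, so V_d = 18.0000 (exercise)
Node 0 (S = 65): continuation = 1/1.05·[0.7143·2.7755 + 0.2857·18.0000] = 6.7861; exercise value = 5.0000 ≤ continuation, so V_0 = 6.7861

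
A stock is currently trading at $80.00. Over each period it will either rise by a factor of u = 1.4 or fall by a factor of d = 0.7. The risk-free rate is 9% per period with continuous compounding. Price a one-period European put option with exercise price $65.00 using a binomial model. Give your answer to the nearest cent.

$3.59

Risk-neutral probability p = (e^0.09 − 0.7)/(1.4 − 0.7) = 0.3942/0.7000 = 0.5631
Terminal stock prices: S_u = 112, S_d = 56
Terminal payoffs (K − S): max(-47, 0) = 0, max(9, 0) = 9
Node 0 (S = 80): V_0 = e^(−0.09)·[0.5631·0.0000 + 0.4369·9.0000] = 3.5936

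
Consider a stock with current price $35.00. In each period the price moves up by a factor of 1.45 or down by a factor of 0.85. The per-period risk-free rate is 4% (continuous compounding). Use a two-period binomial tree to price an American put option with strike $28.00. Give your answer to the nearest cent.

$1.16

Risk-neutral probability p = (e^0.04 − 0.85)/(1.45 − 0.85) = 0.1908/0.6000 = 0.3180
Terminal stock prices: S_uu = 73.59, S_ud = 43.14, S_dd = 25.29
Terminal payoffs (K − S): max(-45.59, 0) = 0, max(-15.14, 0) = 0, max(2.713, 0) = 2.713
Node u (S = 50.75): continuation = e^(−0.04)·[0.3180·0.0000 + 0.6820·0.0000] = 0.0000; exercise value = 0.0000 ≤ continuation, so V_u = 0.0000
Node d (S = 29.75): continuation = e^(−0.04)·[0.3180·0.0000 + 0.6820·2.7125] = 1.7773; exercise value = 0.0000 ≤ continuation, so V_d = 1.7773
Node 0 (S = 35): continuation = e^(−0.04)·[0.3180·0.0000 + 0.6820·1.7773] = 1.1646; exercise value = 0.0000 ≤ continuation, so V_0 = 1.1646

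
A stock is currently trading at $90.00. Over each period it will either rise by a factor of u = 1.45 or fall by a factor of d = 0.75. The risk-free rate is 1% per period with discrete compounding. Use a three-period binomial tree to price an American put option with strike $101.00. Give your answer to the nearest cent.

$27.37

Risk-neutral probability p = (1 + 0.01 − 0.75)/(1.45 − 0.75) = 0.2600/0.7000 = 0.3714
Terminal stock prices: S_uuu = 274.4, S_uud = 141.9, S_udd = 73.41, S_ddd = 37.97
Terminal payoffs (K − S): max(-173.4, 0) = 0, max(-40.92, 0) = 0, max(27.59, 0) = 27.59, max(63.03, 0) = 63.03
Node uu (S = 189.2): continuation = 1/1.01·[0.3714·0.0000 + 0.6286·0.0000] = 0.0000; exercise value = 0.0000 ≤ continuation, so V_uu = 0.0000
Node ud (S = 97.88): continuation = 1/1.01·[0.3714·0.0000 + 0.6286·27.5938] = 17.1729; exercise value = 3.1250 ≤ continuation, so V_ud = 17.1729
Node dd (S = 50.62): continuation = 1/1.01·[0.3714·27.5938 + 0.6286·63.0312] = 49.3750; exercise value = 50.3750 > continuation, so V_dd = 50.3750 (exercise)
Node u (S = 130.5): continuation = 1/1.01·[0.3714·0.0000 + 0.6286·17.1729] = 10.6875; exercise value = 0.0000 ≤ continuation, so V_u = 10.6875
Node d (S = 67.5): continuation = 1/1.01·[0.3714·17.1729 + 0.6286·50.3750] = 37.6661; exercise value = 33.5000 ≤ continuation, so V_d = 37.6661
Node 0 (S = 90): continuation = 1/1.01·[0.3714·10.6875 + 0.6286·37.6661] = 27.3718; exercise value = 11.0000 ≤ continuation, so V_0 = 27.3718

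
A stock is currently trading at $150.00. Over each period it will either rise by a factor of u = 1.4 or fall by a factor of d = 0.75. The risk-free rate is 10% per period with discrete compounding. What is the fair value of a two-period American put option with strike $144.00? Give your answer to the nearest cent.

$13.22

Risk-neutral probability p = (1 + 0.1 − 0.75)/(1.4 − 0.75) = 0.3500/0.6500 = 0.5385
Terminal stock prices: S_uu = 294, S_ud = 157.5, S_dd = 84.38
Terminal payoffs (K − S): max(-150, 0) = 0, max(-13.5, 0) = 0, max(59.62, 0) = 59.62
Node u (S = 210): continuation = 1/1.1·[0.5385·0.0000 + 0.4615·0.0000] = 0.0000; exercise value = 0.0000 ≤ continuation, so V_u = 0.0000
Node d (S = 112.5): continuation = 1/1.1·[0.5385·0.0000 + 0.4615·59.6250] = 25.0175; exercise value = 31.5000 > continuation, so V_d = 31.5000 (exercise)
Node 0 (S = 150): continuation = 1/1.1·[0.5385·0.0000 + 0.4615·31.5000] = 13.2168; exercise value = 0.0000 ≤ continuation, so V_0 = 13.2168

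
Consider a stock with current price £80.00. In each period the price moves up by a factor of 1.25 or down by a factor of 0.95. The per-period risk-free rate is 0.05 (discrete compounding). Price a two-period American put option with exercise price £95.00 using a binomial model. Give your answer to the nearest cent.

Risk-neutral probability p = (1 + 0.05 − 0.95)/(1.25 − 0.95) = 0.1000/0.3000 = 0.3333
Terminal stock prices: S_uu = 125, S_ud = 95, S_dd = 72.2
Terminal payoffs (K − S): max(-30, 0) = 0, max(0, 0) = 0, max(22.8, 0) = 22.8
Node u (S = 100): continuation = 1/1.05·[0.3333·0.0000 + 0.6667·0.0000] = 0.0000; exercise value = 0.0000 ≤ continuation, so V_u = 0.0000
Node d (S = 76): continuation = 1/1.05·[0.3333·0.0000 + 0.6667·22.8000] = 14.4762; exercise value = 19.0000 > continuation, so V_d = 19.0000 (exercise)
Node 0 (S = 80): continuation = 1/1.05·[0.3333·0.0000 + 0.6667·19.0000] = 12.0635; exercise value = 15.0000 > continuation, so V_0 = 15.0000 (exercise)

£15.00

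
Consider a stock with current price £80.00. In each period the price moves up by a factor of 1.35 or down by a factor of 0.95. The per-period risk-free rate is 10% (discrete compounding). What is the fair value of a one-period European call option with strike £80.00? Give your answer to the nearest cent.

Risk-neutral probability p = (1 + 0.1 − 0.95)/(1.35 − 0.95) = 0.1500/0.4000 = 0.3750
Terminal stock prices: S_u = 108, S_d = 76
Terminal payoffs (S − K): max(28, 0) = 28, max(-4, 0) = 0
Node 0 (S = 80): V_0 = 1/1.1·[0.3750·28.0000 + 0.6250·0.0000] = 9.5455

£9.55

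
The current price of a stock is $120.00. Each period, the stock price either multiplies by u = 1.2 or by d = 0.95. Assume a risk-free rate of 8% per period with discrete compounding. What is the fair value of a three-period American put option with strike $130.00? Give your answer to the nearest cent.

$10.00

Risk-neutral probability p = (1 + 0.08 − 0.95)/(1.2 − 0.95) = 0.1300/0.2500 = 0.5200
Terminal stock prices: S_uuu = 207.4, S_uud = 164.2, S_udd = 130, S_ddd = 102.9
Terminal payoffs (K − S): max(-77.36, 0) = 0, max(-34.16, 0) = 0, max(0.04, 0) = 0.04, max(27.12, 0) = 27.12
Node uu (S = 172.8): continuation = 1/1.08·[0.5200·0.0000 + 0.4800·0.0000] = 0.0000; exercise value = 0.0000 ≤ continuation, so V_uu = 0.0000
Node ud (S = 136.8): continuation = 1/1.08·[0.5200·0.0000 + 0.4800·0.0400] = 0.0178; exercise value = 0.0000 ≤ continuation, so V_ud = 0.0178
Node dd (S = 108.3): continuation = 1/1.08·[0.5200·0.0400 + 0.4800·27.1150] = 12.0704; exercise value = 21.7000 > continuation, so V_dd = 21.7000 (exercise)
Node u (S = 144): continuation = 1/1.08·[0.5200·0.0000 + 0.4800·0.0178] = 0.0079; exercise value = 0.0000 ≤ continuation, so V_u = 0.0079
Node d (S = 114): continuation = 1/1.08·[0.5200·0.0178 + 0.4800·21.7000] = 9.6530; exercise value = 16.0000 > continuation, so V_d = 16.0000 (exercise)
Node 0 (S = 120): continuation = 1/1.08·[0.5200·0.0079 + 0.4800·16.0000] = 7.1149; exercise value = 10.0000 > continuation, so V_0 = 10.0000 (exercise)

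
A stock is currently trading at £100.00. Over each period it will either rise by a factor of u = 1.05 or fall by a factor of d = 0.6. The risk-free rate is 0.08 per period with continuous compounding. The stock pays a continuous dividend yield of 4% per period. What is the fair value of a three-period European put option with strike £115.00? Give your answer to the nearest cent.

Per-period risk-free factor R = e^0.08 = 1.0833; dividend-adjusted growth = e^(0.08−0.04) = 1.0408.
Risk-neutral probability p = (1.0408 − 0.6)/(1.05 − 0.6) = 0.4408/0.4500 = 0.9796
Terminal stock prices: S_uuu = 115.8, S_uud = 66.15, S_udd = 37.8, S_ddd = 21.6
Terminal payoffs (K − S): max(-0.7625, 0) = 0, max(48.85, 0) = 48.85, max(77.2, 0) = 77.2, max(93.4, 0) = 93.4
Node uu (S = 110.2): V_uu = e^(−0.08)·[0.9796·0.0000 + 0.0204·48.8500] = 0.9208
Node ud (S = 63): V_ud = e^(−0.08)·[0.9796·48.8500 + 0.0204·77.2000] = 45.6286
Node dd (S = 36): V_dd = e^(−0.08)·[0.9796·77.2000 + 0.0204·93.4000] = 71.5700
Node u (S = 105): V_u = e^(−0.08)·[0.9796·0.9208 + 0.0204·45.6286] = 1.6928
Node d (S = 60): V_d = e^(−0.08)·[0.9796·45.6286 + 0.0204·71.5700] = 42.6096
Node 0 (S = 100): V_0 = e^(−0.08)·[0.9796·1.6928 + 0.0204·42.6096] = 2.3340

£2.33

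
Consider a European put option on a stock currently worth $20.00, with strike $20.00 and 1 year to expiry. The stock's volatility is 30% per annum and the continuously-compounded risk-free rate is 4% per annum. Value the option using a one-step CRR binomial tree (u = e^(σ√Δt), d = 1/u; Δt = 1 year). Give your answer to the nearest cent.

$2.53

CRR parameters: u = e^(σ√Δt) = e^(0.3·√1) = 1.3499, d = 1/u = 0.7408
Per-period rate: rΔt = 0.04·1 = 0.04, so R = e^0.04 = 1.0408
Risk-neutral probability p = (e^0.04 − 0.7408)/(1.3499 − 0.7408) = 0.3000/0.6090 = 0.4926
Terminal stock prices: S_u = 27, S_d = 14.82
Terminal payoffs (K − S): max(-6.997, 0) = 0, max(5.184, 0) = 5.184
Node 0 (S = 20): V_0 = e^(−0.04)·[0.4926·0.0000 + 0.5074·5.1836] = 2.5272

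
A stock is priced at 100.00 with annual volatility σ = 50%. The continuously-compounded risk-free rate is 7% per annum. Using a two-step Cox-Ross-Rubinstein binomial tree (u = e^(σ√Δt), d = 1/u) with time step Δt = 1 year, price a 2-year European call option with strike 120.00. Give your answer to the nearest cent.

26.39

CRR parameters: u = e^(σ√Δt) = e^(0.5·√1) = 1.6487, d = 1/u = 0.6065
Per-period rate: rΔt = 0.07·1 = 0.07, so R = e^0.07 = 1.0725
Risk-neutral probability p = (e^0.07 − 0.6065)/(1.6487 − 0.6065) = 0.4660/1.0422 = 0.4471
Terminal stock prices: S_uu = 271.8, S_ud = 100, S_dd = 36.79
Terminal payoffs (S − K): max(151.8, 0) = 151.8, max(-20, 0) = 0, max(-83.21, 0) = 0
Node u (S = 164.9): V_u = e^(−0.07)·[0.4471·151.8282 + 0.5529·0.0000] = 63.2950
Node d (S = 60.65): V_d = e^(−0.07)·[0.4471·0.0000 + 0.5529·0.0000] = 0.0000
Node 0 (S = 100): V_0 = e^(−0.07)·[0.4471·63.2950 + 0.5529·0.0000] = 26.3868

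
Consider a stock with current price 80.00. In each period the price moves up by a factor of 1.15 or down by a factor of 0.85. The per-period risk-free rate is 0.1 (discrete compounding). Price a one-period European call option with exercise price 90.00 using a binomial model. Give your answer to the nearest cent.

1.52

Risk-neutral probability p = (1 + 0.1 − 0.85)/(1.15 − 0.85) = 0.2500/0.3000 = 0.8333
Terminal stock prices: S_u = 92, S_d = 68
Terminal payoffs (S − K): max(2, 0) = 2, max(-22, 0) = 0
Node 0 (S = 80): V_0 = 1/1.1·[0.8333·2.0000 + 0.1667·0.0000] = 1.5152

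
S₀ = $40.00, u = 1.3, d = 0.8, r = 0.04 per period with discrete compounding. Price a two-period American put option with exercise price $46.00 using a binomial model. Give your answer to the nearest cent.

$8.02

Risk-neutral probability p = (1 + 0.04 − 0.8)/(1.3 − 0.8) = 0.2400/0.5000 = 0.4800
Terminal stock prices: S_uu = 67.6, S_ud = 41.6, S_dd = 25.6
Terminal payoffs (K − S): max(-21.6, 0) = 0, max(4.4, 0) = 4.4, max(20.4, 0) = 20.4
Node u (S = 52): continuation = 1/1.04·[0.4800·0.0000 + 0.5200·4.4000] = 2.2000; exercise value = 0.0000 ≤ continuation, so V_u = 2.2000
Node d (S = 32): continuation = 1/1.04·[0.4800·4.4000 + 0.5200·20.4000] = 12.2308; exercise value = 14.0000 > continuation, so V_d = 14.0000 (exercise)
Node 0 (S = 40): continuation = 1/1.04·[0.4800·2.2000 + 0.5200·14.0000] = 8.0154; exercise value = 6.0000 ≤ continuation, so V_0 = 8.0154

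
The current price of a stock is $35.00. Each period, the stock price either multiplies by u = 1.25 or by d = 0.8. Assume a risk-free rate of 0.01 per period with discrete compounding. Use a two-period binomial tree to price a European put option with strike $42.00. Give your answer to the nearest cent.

$8.88

Risk-neutral probability p = (1 + 0.01 − 0.8)/(1.25 − 0.8) = 0.2100/0.4500 = 0.4667
Terminal stock prices: S_uu = 54.69, S_ud = 35, S_dd = 22.4
Terminal payoffs (K − S): max(-12.69, 0) = 0, max(7, 0) = 7, max(19.6, 0) = 19.6
Node u (S = 43.75): V_u = 1/1.01·[0.4667·0.0000 + 0.5333·7.0000] = 3.6964
Node d (S = 28): V_d = 1/1.01·[0.4667·7.0000 + 0.5333·19.6000] = 13.5842
Node 0 (S = 35): V_0 = 1/1.01·[0.4667·3.6964 + 0.5333·13.5842] = 8.8810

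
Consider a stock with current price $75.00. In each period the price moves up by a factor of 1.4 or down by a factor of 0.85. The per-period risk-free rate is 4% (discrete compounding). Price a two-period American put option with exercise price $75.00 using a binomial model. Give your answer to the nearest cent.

Risk-neutral probability p = (1 + 0.04 − 0.85)/(1.4 − 0.85) = 0.1900/0.5500 = 0.3455
Terminal stock prices: S_uu = 147, S_ud = 89.25, S_dd = 54.19
Terminal payoffs (K − S): max(-72, 0) = 0, max(-14.25, 0) = 0, max(20.81, 0) = 20.81
Node u (S = 105): continuation = 1/1.04·[0.3455·0.0000 + 0.6545·0.0000] = 0.0000; exercise value = 0.0000 ≤ continuation, so V_u = 0.0000
Node d (S = 63.75): continuation = 1/1.04·[0.3455·0.0000 + 0.6545·20.8125] = 13.0988; exercise value = 11.2500 ≤ continuation, so V_d = 13.0988
Node 0 (S = 75): continuation = 1/1.04·[0.3455·0.0000 + 0.6545·13.0988] = 8.2440; exercise value = 0.0000 ≤ continuation, so V_0 = 8.2440

$8.24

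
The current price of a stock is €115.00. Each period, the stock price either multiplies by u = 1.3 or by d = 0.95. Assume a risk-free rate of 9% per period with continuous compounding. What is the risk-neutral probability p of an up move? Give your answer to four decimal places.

p = 0.4119

Risk-neutral probability p = (e^0.09 − 0.95)/(1.3 − 0.95) = 0.1442/0.3500 = 0.4119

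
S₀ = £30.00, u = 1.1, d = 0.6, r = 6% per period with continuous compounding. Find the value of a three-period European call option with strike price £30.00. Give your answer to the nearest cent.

Risk-neutral probability p = (e^0.06 − 0.6)/(1.1 − 0.6) = 0.4618/0.5000 = 0.9237
Terminal stock prices: S_uuu = 39.93, S_uud = 21.78, S_udd = 11.88, S_ddd = 6.48
Terminal payoffs (S − K): max(9.93, 0) = 9.93, max(-8.22, 0) = 0, max(-18.12, 0) = 0, max(-23.52, 0) = 0
Node uu (S = 36.3): V_uu = e^(−0.06)·[0.9237·9.9300 + 0.0763·0.0000] = 8.6379
Node ud (S = 19.8): V_ud = e^(−0.06)·[0.9237·0.0000 + 0.0763·0.0000] = 0.0000
Node dd (S = 10.8): V_dd = e^(−0.06)·[0.9237·0.0000 + 0.0763·0.0000] = 0.0000
Node u (S = 33): V_u = e^(−0.06)·[0.9237·8.6379 + 0.0763·0.0000] = 7.5140
Node d (S = 18): V_d = e^(−0.06)·[0.9237·0.0000 + 0.0763·0.0000] = 0.0000
Node 0 (S = 30): V_0 = e^(−0.06)·[0.9237·7.5140 + 0.0763·0.0000] = 6.5363

£6.54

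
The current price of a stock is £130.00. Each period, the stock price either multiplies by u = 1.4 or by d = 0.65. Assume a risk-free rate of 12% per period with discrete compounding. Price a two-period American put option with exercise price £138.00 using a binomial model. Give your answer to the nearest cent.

£21.51

Risk-neutral probability p = (1 + 0.12 − 0.65)/(1.4 − 0.65) = 0.4700/0.7500 = 0.6267
Terminal stock prices: S_uu = 254.8, S_ud = 118.3, S_dd = 54.93
Terminal payoffs (K − S): max(-116.8, 0) = 0, max(19.7, 0) = 19.7, max(83.07, 0) = 83.07
Node u (S = 182): continuation = 1/1.12·[0.6267·0.0000 + 0.3733·19.7000] = 6.5667; exercise value = 0.0000 ≤ continuation, so V_u = 6.5667
Node d (S = 84.5): continuation = 1/1.12·[0.6267·19.7000 + 0.3733·83.0750] = 38.7143; exercise value = 53.5000 > continuation, so V_d = 53.5000 (exercise)
Node 0 (S = 130): continuation = 1/1.12·[0.6267·6.5667 + 0.3733·53.5000] = 21.5075; exercise value = 8.0000 ≤ continuation, so V_0 = 21.5075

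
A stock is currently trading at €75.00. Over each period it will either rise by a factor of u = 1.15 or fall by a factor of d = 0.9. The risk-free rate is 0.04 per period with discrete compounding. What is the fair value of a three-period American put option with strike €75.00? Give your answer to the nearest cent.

€3.67

Risk-neutral probability p = (1 + 0.04 − 0.9)/(1.15 − 0.9) = 0.1400/0.2500 = 0.5600
Terminal stock prices: S_uuu = 114.1, S_uud = 89.27, S_udd = 69.86, S_ddd = 54.68
Terminal payoffs (K − S): max(-39.07, 0) = 0, max(-14.27, 0) = 0, max(5.137, 0) = 5.137, max(20.32, 0) = 20.32
Node uu (S = 99.19): continuation = 1/1.04·[0.5600·0.0000 + 0.4400·0.0000] = 0.0000; exercise value = 0.0000 ≤ continuation, so V_uu = 0.0000
Node ud (S = 77.62): continuation = 1/1.04·[0.5600·0.0000 + 0.4400·5.1375] = 2.1736; exercise value = 0.0000 ≤ continuation, so V_ud = 2.1736
Node dd (S = 60.75): continuation = 1/1.04·[0.5600·5.1375 + 0.4400·20.3250] = 11.3654; exercise value = 14.2500 > continuation, so V_dd = 14.2500 (exercise)
Node u (S = 86.25): continuation = 1/1.04·[0.5600·0.0000 + 0.4400·2.1736] = 0.9196; exercise value = 0.0000 ≤ continuation, so V_u = 0.9196
Node d (S = 67.5): continuation = 1/1.04·[0.5600·2.1736 + 0.4400·14.2500] = 7.1992; exercise value = 7.5000 > continuation, so V_d = 7.5000 (exercise)
Node 0 (S = 75): continuation = 1/1.04·[0.5600·0.9196 + 0.4400·7.5000] = 3.6682; exercise value = 0.0000 ≤ continuation, so V_0 = 3.6682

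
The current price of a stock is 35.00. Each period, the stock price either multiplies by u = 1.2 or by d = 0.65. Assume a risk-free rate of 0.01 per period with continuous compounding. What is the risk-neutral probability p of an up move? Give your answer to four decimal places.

Risk-neutral probability p = (e^0.01 − 0.65)/(1.2 − 0.65) = 0.3601/0.5500 = 0.6546

p = 0.6546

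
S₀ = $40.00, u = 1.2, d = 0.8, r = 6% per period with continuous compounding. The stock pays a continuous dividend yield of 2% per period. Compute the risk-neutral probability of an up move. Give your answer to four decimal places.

p = 0.6020

Per-period risk-free factor R = e^0.06 = 1.0618; dividend-adjusted growth = e^(0.06−0.02) = 1.0408.
Risk-neutral probability p = (1.0408 − 0.8)/(1.2 − 0.8) = 0.2408/0.4000 = 0.6020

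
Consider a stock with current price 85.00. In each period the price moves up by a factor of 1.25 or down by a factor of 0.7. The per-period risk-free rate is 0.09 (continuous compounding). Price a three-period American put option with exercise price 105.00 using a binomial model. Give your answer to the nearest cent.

Risk-neutral probability p = (e^0.09 − 0.7)/(1.25 − 0.7) = 0.3942/0.5500 = 0.7167
Terminal stock prices: S_uuu = 166, S_uud = 92.97, S_udd = 52.06, S_ddd = 29.15
Terminal payoffs (K − S): max(-61.02, 0) = 0, max(12.03, 0) = 12.03, max(52.94, 0) = 52.94, max(75.84, 0) = 75.84
Node uu (S = 132.8): continuation = e^(−0.09)·[0.7167·0.0000 + 0.2833·12.0312] = 3.1153; exercise value = 0.0000 ≤ continuation, so V_uu = 3.1153
Node ud (S = 74.38): continuation = e^(−0.09)·[0.7167·12.0312 + 0.2833·52.9375] = 21.5878; exercise value = 30.6250 > continuation, so V_ud = 30.6250 (exercise)
Node dd (S = 41.65): continuation = e^(−0.09)·[0.7167·52.9375 + 0.2833·75.8450] = 54.3128; exercise value = 63.3500 > continuation, so V_dd = 63.3500 (exercise)
Node u (S = 106.2): continuation = e^(−0.09)·[0.7167·3.1153 + 0.2833·30.6250] = 9.9704; exercise value = 0.0000 ≤ continuation, so V_u = 9.9704
Node d (S = 59.5): continuation = e^(−0.09)·[0.7167·30.6250 + 0.2833·63.3500] = 36.4628; exercise value = 45.5000 > continuation, so V_d = 45.5000 (exercise)
Node 0 (S = 85): continuation = e^(−0.09)·[0.7167·9.9704 + 0.2833·45.5000] = 18.3121; exercise value = 20.0000 > continuation, so V_0 = 20.0000 (exercise)

20.00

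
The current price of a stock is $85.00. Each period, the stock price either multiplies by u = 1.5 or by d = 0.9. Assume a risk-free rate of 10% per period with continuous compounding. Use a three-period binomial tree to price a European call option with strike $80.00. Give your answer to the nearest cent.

$29.54

Risk-neutral probability p = (e^0.1 − 0.9)/(1.5 − 0.9) = 0.2052/0.6000 = 0.3420
Terminal stock prices: S_uuu = 286.9, S_uud = 172.1, S_udd = 103.3, S_ddd = 61.97
Terminal payoffs (S − K): max(206.9, 0) = 206.9, max(92.12, 0) = 92.12, max(23.28, 0) = 23.28, max(-18.03, 0) = 0
Node uu (S = 191.2): V_uu = e^(−0.1)·[0.3420·206.8750 + 0.6580·92.1250] = 118.8630
Node ud (S = 114.8): V_ud = e^(−0.1)·[0.3420·92.1250 + 0.6580·23.2750] = 42.3630
Node dd (S = 68.85): V_dd = e^(−0.1)·[0.3420·23.2750 + 0.6580·0.0000] = 7.2015
Node u (S = 127.5): V_u = e^(−0.1)·[0.3420·118.8630 + 0.6580·42.3630] = 62.0015
Node d (S = 76.5): V_d = e^(−0.1)·[0.3420·42.3630 + 0.6580·7.2015] = 17.3955
Node 0 (S = 85): V_0 = e^(−0.1)·[0.3420·62.0015 + 0.6580·17.3955] = 29.5417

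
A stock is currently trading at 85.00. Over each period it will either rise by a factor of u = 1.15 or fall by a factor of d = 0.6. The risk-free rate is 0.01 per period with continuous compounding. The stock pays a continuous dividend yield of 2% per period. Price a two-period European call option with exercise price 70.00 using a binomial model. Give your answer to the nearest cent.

20.91

Per-period risk-free factor R = e^0.01 = 1.0101; dividend-adjusted growth = e^(0.01−0.02) = 0.9900.
Risk-neutral probability p = (0.9900 − 0.6)/(1.15 − 0.6) = 0.3900/0.5500 = 0.7092
Terminal stock prices: S_uu = 112.4, S_ud = 58.65, S_dd = 30.6
Terminal payoffs (S − K): max(42.41, 0) = 42.41, max(-11.35, 0) = 0, max(-39.4, 0) = 0
Node u (S = 97.75): V_u = e^(−0.01)·[0.7092·42.4125 + 0.2908·0.0000] = 29.7789
Node d (S = 51): V_d = e^(−0.01)·[0.7092·0.0000 + 0.2908·0.0000] = 0.0000
Node 0 (S = 85): V_0 = e^(−0.01)·[0.7092·29.7789 + 0.2908·0.0000] = 20.9085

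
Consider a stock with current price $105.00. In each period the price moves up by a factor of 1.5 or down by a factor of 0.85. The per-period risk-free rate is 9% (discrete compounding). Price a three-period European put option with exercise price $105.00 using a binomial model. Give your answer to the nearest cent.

Risk-neutral probability p = (1 + 0.09 − 0.85)/(1.5 − 0.85) = 0.2400/0.6500 = 0.3692
Terminal stock prices: S_uuu = 354.4, S_uud = 200.8, S_udd = 113.8, S_ddd = 64.48
Terminal payoffs (K − S): max(-249.4, 0) = 0, max(-95.81, 0) = 0, max(-8.794, 0) = 0, max(40.52, 0) = 40.52
Node uu (S = 236.2): V_uu = 1/1.09·[0.3692·0.0000 + 0.6308·0.0000] = 0.0000
Node ud (S = 133.9): V_ud = 1/1.09·[0.3692·0.0000 + 0.6308·0.0000] = 0.0000
Node dd (S = 75.86): V_dd = 1/1.09·[0.3692·0.0000 + 0.6308·40.5169] = 23.4466
Node u (S = 157.5): V_u = 1/1.09·[0.3692·0.0000 + 0.6308·0.0000] = 0.0000
Node d (S = 89.25): V_d = 1/1.09·[0.3692·0.0000 + 0.6308·23.4466] = 13.5683
Node 0 (S = 105): V_0 = 1/1.09·[0.3692·0.0000 + 0.6308·13.5683] = 7.8518

$7.85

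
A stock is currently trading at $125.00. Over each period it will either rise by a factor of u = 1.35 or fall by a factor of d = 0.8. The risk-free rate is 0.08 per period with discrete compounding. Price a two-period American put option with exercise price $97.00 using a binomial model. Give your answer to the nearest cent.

Risk-neutral probability p = (1 + 0.08 − 0.8)/(1.35 − 0.8) = 0.2800/0.5500 = 0.5091
Terminal stock prices: S_uu = 227.8, S_ud = 135, S_dd = 80
Terminal payoffs (K − S): max(-130.8, 0) = 0, max(-38, 0) = 0, max(17, 0) = 17
Node u (S = 168.8): continuation = 1/1.08·[0.5091·0.0000 + 0.4909·0.0000] = 0.0000; exercise value = 0.0000 ≤ continuation, so V_u = 0.0000
Node d (S = 100): continuation = 1/1.08·[0.5091·0.0000 + 0.4909·17.0000] = 7.7273; exercise value = 0.0000 ≤ continuation, so V_d = 7.7273
Node 0 (S = 125): continuation = 1/1.08·[0.5091·0.0000 + 0.4909·7.7273] = 3.5124; exercise value = 0.0000 ≤ continuation, so V_0 = 3.5124

$3.51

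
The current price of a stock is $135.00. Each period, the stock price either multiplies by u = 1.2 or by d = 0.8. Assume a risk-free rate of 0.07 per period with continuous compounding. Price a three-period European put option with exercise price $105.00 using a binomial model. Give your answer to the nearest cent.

Risk-neutral probability p = (e^0.07 − 0.8)/(1.2 − 0.8) = 0.2725/0.4000 = 0.6813
Terminal stock prices: S_uuu = 233.3, S_uud = 155.5, S_udd = 103.7, S_ddd = 69.12
Terminal payoffs (K − S): max(-128.3, 0) = 0, max(-50.52, 0) = 0, max(1.32, 0) = 1.32, max(35.88, 0) = 35.88
Node uu (S = 194.4): V_uu = e^(−0.07)·[0.6813·0.0000 + 0.3187·0.0000] = 0.0000
Node ud (S = 129.6): V_ud = e^(−0.07)·[0.6813·0.0000 + 0.3187·1.3200] = 0.3923
Node dd (S = 86.4): V_dd = e^(−0.07)·[0.6813·1.3200 + 0.3187·35.8800] = 11.5014
Node u (S = 162): V_u = e^(−0.07)·[0.6813·0.0000 + 0.3187·0.3923] = 0.1166
Node d (S = 108): V_d = e^(−0.07)·[0.6813·0.3923 + 0.3187·11.5014] = 3.6672
Node 0 (S = 135): V_0 = e^(−0.07)·[0.6813·0.1166 + 0.3187·3.6672] = 1.1639

$1.16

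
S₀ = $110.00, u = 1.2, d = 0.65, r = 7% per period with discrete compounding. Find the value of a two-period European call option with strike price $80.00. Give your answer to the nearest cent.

$41.76

Risk-neutral probability p = (1 + 0.07 − 0.65)/(1.2 − 0.65) = 0.4200/0.5500 = 0.7636
Terminal stock prices: S_uu = 158.4, S_ud = 85.8, S_dd = 46.48
Terminal payoffs (S − K): max(78.4, 0) = 78.4, max(5.8, 0) = 5.8, max(-33.52, 0) = 0
Node u (S = 132): V_u = 1/1.07·[0.7636·78.4000 + 0.2364·5.8000] = 57.2336
Node d (S = 71.5): V_d = 1/1.07·[0.7636·5.8000 + 0.2364·0.0000] = 4.1393
Node 0 (S = 110): V_0 = 1/1.07·[0.7636·57.2336 + 0.2364·4.1393] = 41.7608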